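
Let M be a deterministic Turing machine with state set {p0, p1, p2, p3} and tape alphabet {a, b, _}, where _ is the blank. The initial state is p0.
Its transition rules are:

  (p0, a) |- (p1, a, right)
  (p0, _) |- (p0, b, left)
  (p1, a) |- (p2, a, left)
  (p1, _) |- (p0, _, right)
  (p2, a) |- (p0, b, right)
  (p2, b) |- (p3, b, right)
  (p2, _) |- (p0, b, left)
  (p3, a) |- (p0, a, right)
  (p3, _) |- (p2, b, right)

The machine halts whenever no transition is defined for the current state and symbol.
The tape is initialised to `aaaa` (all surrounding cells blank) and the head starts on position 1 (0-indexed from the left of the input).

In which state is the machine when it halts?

state=p0 head=1 tape=a[a]aa__   (p0,a)→(p1,a,right)
state=p1 head=2 tape=aa[a]a__   (p1,a)→(p2,a,left)
state=p2 head=1 tape=a[a]aa__   (p2,a)→(p0,b,right)
state=p0 head=2 tape=ab[a]a__   (p0,a)→(p1,a,right)
state=p1 head=3 tape=aba[a]__   (p1,a)→(p2,a,left)
state=p2 head=2 tape=ab[a]a__   (p2,a)→(p0,b,right)
state=p0 head=3 tape=abb[a]__   (p0,a)→(p1,a,right)
state=p1 head=4 tape=abba[_]_   (p1,_)→(p0,_,right)
state=p0 head=5 tape=abba_[_]   (p0,_)→(p0,b,left)
state=p0 head=4 tape=abba[_]b   (p0,_)→(p0,b,left)
state=p0 head=3 tape=abb[a]bb   (p0,a)→(p1,a,right)
state=p1 head=4 tape=abba[b]b
No transition is defined for (p1, b); M halts in state p1.

p1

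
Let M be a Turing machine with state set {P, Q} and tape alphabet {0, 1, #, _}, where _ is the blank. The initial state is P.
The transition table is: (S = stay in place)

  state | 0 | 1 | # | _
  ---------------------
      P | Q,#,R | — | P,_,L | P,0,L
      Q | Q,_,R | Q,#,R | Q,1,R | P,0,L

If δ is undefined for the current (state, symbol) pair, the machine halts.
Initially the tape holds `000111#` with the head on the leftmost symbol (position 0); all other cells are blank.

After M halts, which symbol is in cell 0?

#

P | [0]00111#_   read 0 → write #, move R, go to Q
Q | #[0]0111#_   read 0 → write _, move R, go to Q
Q | #_[0]111#_   read 0 → write _, move R, go to Q
Q | #__[1]11#_   read 1 → write #, move R, go to Q
Q | #__#[1]1#_   read 1 → write #, move R, go to Q
Q | #__##[1]#_   read 1 → write #, move R, go to Q
Q | #__###[#]_   read # → write 1, move R, go to Q
Q | #__###1[_]   read _ → write 0, move L, go to P
P | #__###[1]0
Cell 0 holds # when M halts.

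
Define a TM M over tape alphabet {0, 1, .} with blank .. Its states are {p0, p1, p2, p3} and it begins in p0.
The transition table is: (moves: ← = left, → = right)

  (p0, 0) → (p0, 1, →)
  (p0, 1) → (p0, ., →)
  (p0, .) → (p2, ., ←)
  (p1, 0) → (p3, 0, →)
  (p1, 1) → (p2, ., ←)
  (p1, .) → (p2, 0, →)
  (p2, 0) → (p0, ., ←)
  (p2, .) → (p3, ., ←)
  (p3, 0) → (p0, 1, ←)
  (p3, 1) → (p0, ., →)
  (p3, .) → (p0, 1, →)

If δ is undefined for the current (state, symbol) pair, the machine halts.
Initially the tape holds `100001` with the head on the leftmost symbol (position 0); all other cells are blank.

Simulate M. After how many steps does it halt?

p0 | [1]00001.   read 1 → write ., move →, go to p0
p0 | .[0]0001.   read 0 → write 1, move →, go to p0
p0 | .1[0]001.   read 0 → write 1, move →, go to p0
p0 | .11[0]01.   read 0 → write 1, move →, go to p0
p0 | .111[0]1.   read 0 → write 1, move →, go to p0
p0 | .1111[1].   read 1 → write ., move →, go to p0
p0 | .1111.[.]   read . → write ., move ←, go to p2
p2 | .1111[.].   read . → write ., move ←, go to p3
p3 | .111[1]..   read 1 → write ., move →, go to p0
p0 | .111.[.].   read . → write ., move ←, go to p2
p2 | .111[.]..   read . → write ., move ←, go to p3
p3 | .11[1]...   read 1 → write ., move →, go to p0
p0 | .11.[.]..   read . → write ., move ←, go to p2
p2 | .11[.]...   read . → write ., move ←, go to p3
p3 | .1[1]....   read 1 → write ., move →, go to p0
p0 | .1.[.]...   read . → write ., move ←, go to p2
p2 | .1[.]....   read . → write ., move ←, go to p3
p3 | .[1].....   read 1 → write ., move →, go to p0
p0 | ..[.]....   read . → write ., move ←, go to p2
p2 | .[.].....   read . → write ., move ←, go to p3
p3 | [.]......   read . → write 1, move →, go to p0
p0 | 1[.].....   read . → write ., move ←, go to p2
p2 | [1]......
M halts after 22 transitions.

22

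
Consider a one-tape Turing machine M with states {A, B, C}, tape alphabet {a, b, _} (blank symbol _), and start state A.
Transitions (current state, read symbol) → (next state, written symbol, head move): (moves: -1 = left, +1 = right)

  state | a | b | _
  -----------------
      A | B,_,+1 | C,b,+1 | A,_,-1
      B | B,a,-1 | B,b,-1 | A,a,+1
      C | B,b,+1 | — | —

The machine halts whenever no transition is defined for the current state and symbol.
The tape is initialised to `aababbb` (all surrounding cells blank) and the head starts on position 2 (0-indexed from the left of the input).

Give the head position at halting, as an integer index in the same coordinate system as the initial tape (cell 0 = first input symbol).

A | _aa[b]abbb   read b → write b, move +1, go to C
C | _aab[a]bbb   read a → write b, move +1, go to B
B | _aabb[b]bb   read b → write b, move -1, go to B
B | _aab[b]bbb   read b → write b, move -1, go to B
B | _aa[b]bbbb   read b → write b, move -1, go to B
B | _a[a]bbbbb   read a → write a, move -1, go to B
B | _[a]abbbbb   read a → write a, move -1, go to B
B | [_]aabbbbb   read _ → write a, move +1, go to A
A | a[a]abbbbb   read a → write _, move +1, go to B
B | a_[a]bbbbb   read a → write a, move -1, go to B
B | a[_]abbbbb   read _ → write a, move +1, go to A
A | aa[a]bbbbb   read a → write _, move +1, go to B
B | aa_[b]bbbb   read b → write b, move -1, go to B
B | aa[_]bbbbb   read _ → write a, move +1, go to A
A | aaa[b]bbbb   read b → write b, move +1, go to C
C | aaab[b]bbb
At halt the head is at cell 3.

3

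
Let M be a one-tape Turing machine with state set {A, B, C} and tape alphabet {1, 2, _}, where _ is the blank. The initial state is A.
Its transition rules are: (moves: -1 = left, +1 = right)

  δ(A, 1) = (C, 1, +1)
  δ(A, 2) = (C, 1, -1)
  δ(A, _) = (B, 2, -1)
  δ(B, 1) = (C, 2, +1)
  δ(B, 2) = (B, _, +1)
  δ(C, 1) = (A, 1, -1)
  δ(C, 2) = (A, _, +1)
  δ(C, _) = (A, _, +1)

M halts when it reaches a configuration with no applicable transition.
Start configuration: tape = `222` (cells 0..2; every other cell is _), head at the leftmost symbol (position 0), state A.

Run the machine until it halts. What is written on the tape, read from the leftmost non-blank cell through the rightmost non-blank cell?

state=A head=0 tape=_[2]22__   (A,2)→(C,1,-1)
state=C head=-1 tape=[_]122__   (C,_)→(A,_,+1)
state=A head=0 tape=_[1]22__   (A,1)→(C,1,+1)
state=C head=1 tape=_1[2]2__   (C,2)→(A,_,+1)
state=A head=2 tape=_1_[2]__   (A,2)→(C,1,-1)
state=C head=1 tape=_1[_]1__   (C,_)→(A,_,+1)
state=A head=2 tape=_1_[1]__   (A,1)→(C,1,+1)
state=C head=3 tape=_1_1[_]_   (C,_)→(A,_,+1)
state=A head=4 tape=_1_1_[_]   (A,_)→(B,2,-1)
state=B head=3 tape=_1_1[_]2
The non-blank tape span at halt is 1_1_2.

1_1_2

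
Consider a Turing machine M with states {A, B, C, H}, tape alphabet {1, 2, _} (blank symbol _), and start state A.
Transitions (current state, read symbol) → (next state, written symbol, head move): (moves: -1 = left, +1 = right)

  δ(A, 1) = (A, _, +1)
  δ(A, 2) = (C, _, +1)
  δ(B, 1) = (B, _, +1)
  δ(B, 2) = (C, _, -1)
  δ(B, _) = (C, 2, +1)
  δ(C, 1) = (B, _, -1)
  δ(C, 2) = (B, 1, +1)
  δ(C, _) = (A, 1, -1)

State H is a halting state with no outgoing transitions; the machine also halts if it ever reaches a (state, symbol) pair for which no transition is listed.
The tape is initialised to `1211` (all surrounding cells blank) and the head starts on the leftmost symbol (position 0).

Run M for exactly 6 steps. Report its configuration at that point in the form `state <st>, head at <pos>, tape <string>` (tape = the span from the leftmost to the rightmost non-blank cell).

A | [1]211   read 1 → write _, move +1, go to A
A | _[2]11   read 2 → write _, move +1, go to C
C | __[1]1   read 1 → write _, move -1, go to B
B | _[_]_1   read _ → write 2, move +1, go to C
C | _2[_]1   read _ → write 1, move -1, go to A
A | _[2]11   read 2 → write _, move +1, go to C
C | __[1]1
After 6 steps: state C, head at 2, tape 11.

state C, head at 2, tape 11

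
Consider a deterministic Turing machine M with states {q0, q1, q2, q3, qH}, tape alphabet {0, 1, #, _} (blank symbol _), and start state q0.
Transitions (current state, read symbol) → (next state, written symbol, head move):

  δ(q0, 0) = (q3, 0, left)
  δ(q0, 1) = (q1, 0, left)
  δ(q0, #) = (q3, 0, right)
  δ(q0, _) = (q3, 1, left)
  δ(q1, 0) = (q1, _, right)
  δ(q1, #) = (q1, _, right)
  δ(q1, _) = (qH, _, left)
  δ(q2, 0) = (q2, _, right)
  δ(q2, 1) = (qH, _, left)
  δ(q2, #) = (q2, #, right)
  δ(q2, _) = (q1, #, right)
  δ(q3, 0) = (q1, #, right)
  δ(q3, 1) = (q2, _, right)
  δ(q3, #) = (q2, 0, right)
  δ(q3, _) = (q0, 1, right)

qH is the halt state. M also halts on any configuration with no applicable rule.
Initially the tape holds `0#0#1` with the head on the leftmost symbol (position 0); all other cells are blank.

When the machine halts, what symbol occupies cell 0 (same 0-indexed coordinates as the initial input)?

state=q0 head=0 tape=_[0]#0#1   (q0,0)→(q3,0,left)
state=q3 head=-1 tape=[_]0#0#1   (q3,_)→(q0,1,right)
state=q0 head=0 tape=1[0]#0#1   (q0,0)→(q3,0,left)
state=q3 head=-1 tape=[1]0#0#1   (q3,1)→(q2,_,right)
state=q2 head=0 tape=_[0]#0#1   (q2,0)→(q2,_,right)
state=q2 head=1 tape=__[#]0#1   (q2,#)→(q2,#,right)
state=q2 head=2 tape=__#[0]#1   (q2,0)→(q2,_,right)
state=q2 head=3 tape=__#_[#]1   (q2,#)→(q2,#,right)
state=q2 head=4 tape=__#_#[1]   (q2,1)→(qH,_,left)
state=qH head=3 tape=__#_[#]_
Cell 0 holds _ when M halts.

_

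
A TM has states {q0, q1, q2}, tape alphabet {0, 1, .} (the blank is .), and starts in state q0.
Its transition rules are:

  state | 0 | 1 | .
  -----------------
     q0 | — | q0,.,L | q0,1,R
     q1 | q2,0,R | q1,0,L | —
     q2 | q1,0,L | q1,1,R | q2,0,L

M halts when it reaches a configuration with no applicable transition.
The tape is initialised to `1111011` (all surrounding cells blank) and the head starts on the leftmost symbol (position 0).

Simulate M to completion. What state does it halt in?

q0

state=q0 head=0 tape=....[1]111011   (q0,1)→(q0,.,L)
state=q0 head=-1 tape=...[.].111011   (q0,.)→(q0,1,R)
state=q0 head=0 tape=...1[.]111011   (q0,.)→(q0,1,R)
state=q0 head=1 tape=...11[1]11011   (q0,1)→(q0,.,L)
state=q0 head=0 tape=...1[1].11011   (q0,1)→(q0,.,L)
state=q0 head=-1 tape=...[1]..11011   (q0,1)→(q0,.,L)
state=q0 head=-2 tape=..[.]...11011   (q0,.)→(q0,1,R)
state=q0 head=-1 tape=..1[.]..11011   (q0,.)→(q0,1,R)
state=q0 head=0 tape=..11[.].11011   (q0,.)→(q0,1,R)
state=q0 head=1 tape=..111[.]11011   (q0,.)→(q0,1,R)
state=q0 head=2 tape=..1111[1]1011   (q0,1)→(q0,.,L)
state=q0 head=1 tape=..111[1].1011   (q0,1)→(q0,.,L)
state=q0 head=0 tape=..11[1]..1011   (q0,1)→(q0,.,L)
state=q0 head=-1 tape=..1[1]...1011   (q0,1)→(q0,.,L)
state=q0 head=-2 tape=..[1]....1011   (q0,1)→(q0,.,L)
state=q0 head=-3 tape=.[.].....1011   (q0,.)→(q0,1,R)
state=q0 head=-2 tape=.1[.]....1011   (q0,.)→(q0,1,R)
state=q0 head=-1 tape=.11[.]...1011   (q0,.)→(q0,1,R)
state=q0 head=0 tape=.111[.]..1011   (q0,.)→(q0,1,R)
state=q0 head=1 tape=.1111[.].1011   (q0,.)→(q0,1,R)
state=q0 head=2 tape=.11111[.]1011   (q0,.)→(q0,1,R)
state=q0 head=3 tape=.111111[1]011   (q0,1)→(q0,.,L)
state=q0 head=2 tape=.11111[1].011   (q0,1)→(q0,.,L)
state=q0 head=1 tape=.1111[1]..011   (q0,1)→(q0,.,L)
state=q0 head=0 tape=.111[1]...011   (q0,1)→(q0,.,L)
state=q0 head=-1 tape=.11[1]....011   (q0,1)→(q0,.,L)
state=q0 head=-2 tape=.1[1].....011   (q0,1)→(q0,.,L)
state=q0 head=-3 tape=.[1]......011   (q0,1)→(q0,.,L)
state=q0 head=-4 tape=[.].......011   (q0,.)→(q0,1,R)
state=q0 head=-3 tape=1[.]......011   (q0,.)→(q0,1,R)
state=q0 head=-2 tape=11[.].....011   (q0,.)→(q0,1,R)
state=q0 head=-1 tape=111[.]....011   (q0,.)→(q0,1,R)
state=q0 head=0 tape=1111[.]...011   (q0,.)→(q0,1,R)
state=q0 head=1 tape=11111[.]..011   (q0,.)→(q0,1,R)
state=q0 head=2 tape=111111[.].011   (q0,.)→(q0,1,R)
state=q0 head=3 tape=1111111[.]011   (q0,.)→(q0,1,R)
state=q0 head=4 tape=11111111[0]11
No transition is defined for (q0, 0); M halts in state q0.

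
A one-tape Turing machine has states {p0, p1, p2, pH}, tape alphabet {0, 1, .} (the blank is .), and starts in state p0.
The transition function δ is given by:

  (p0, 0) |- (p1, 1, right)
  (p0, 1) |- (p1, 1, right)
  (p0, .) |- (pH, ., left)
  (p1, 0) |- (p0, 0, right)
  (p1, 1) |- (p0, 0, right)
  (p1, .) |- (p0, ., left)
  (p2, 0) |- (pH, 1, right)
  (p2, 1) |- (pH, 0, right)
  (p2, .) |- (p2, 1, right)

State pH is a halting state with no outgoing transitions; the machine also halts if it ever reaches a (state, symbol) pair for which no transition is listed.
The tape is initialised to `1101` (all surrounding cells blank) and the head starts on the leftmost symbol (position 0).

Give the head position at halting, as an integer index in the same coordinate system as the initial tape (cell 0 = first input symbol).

p0 | [1]101.   read 1 → write 1, move right, go to p1
p1 | 1[1]01.   read 1 → write 0, move right, go to p0
p0 | 10[0]1.   read 0 → write 1, move right, go to p1
p1 | 101[1].   read 1 → write 0, move right, go to p0
p0 | 1010[.]   read . → write ., move left, go to pH
pH | 101[0].
At halt the head is at cell 3.

3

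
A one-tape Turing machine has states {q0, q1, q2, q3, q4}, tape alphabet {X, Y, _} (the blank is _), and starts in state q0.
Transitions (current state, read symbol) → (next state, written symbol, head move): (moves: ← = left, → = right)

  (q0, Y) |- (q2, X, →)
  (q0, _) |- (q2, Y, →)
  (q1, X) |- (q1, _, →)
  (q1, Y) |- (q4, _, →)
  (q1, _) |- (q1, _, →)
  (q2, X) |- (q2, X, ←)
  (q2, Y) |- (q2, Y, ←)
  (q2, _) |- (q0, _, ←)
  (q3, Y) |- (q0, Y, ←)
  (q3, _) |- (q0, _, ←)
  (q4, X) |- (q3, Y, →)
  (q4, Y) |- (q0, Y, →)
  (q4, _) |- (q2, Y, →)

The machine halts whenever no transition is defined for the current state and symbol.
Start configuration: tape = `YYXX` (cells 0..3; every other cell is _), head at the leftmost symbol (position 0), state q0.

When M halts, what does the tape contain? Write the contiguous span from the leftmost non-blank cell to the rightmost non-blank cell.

X_XYXX

state=q0 head=0 tape=__[Y]YXX   (q0,Y)→(q2,X,→)
state=q2 head=1 tape=__X[Y]XX   (q2,Y)→(q2,Y,←)
state=q2 head=0 tape=__[X]YXX   (q2,X)→(q2,X,←)
state=q2 head=-1 tape=_[_]XYXX   (q2,_)→(q0,_,←)
state=q0 head=-2 tape=[_]_XYXX   (q0,_)→(q2,Y,→)
state=q2 head=-1 tape=Y[_]XYXX   (q2,_)→(q0,_,←)
state=q0 head=-2 tape=[Y]_XYXX   (q0,Y)→(q2,X,→)
state=q2 head=-1 tape=X[_]XYXX   (q2,_)→(q0,_,←)
state=q0 head=-2 tape=[X]_XYXX
The non-blank tape span at halt is X_XYXX.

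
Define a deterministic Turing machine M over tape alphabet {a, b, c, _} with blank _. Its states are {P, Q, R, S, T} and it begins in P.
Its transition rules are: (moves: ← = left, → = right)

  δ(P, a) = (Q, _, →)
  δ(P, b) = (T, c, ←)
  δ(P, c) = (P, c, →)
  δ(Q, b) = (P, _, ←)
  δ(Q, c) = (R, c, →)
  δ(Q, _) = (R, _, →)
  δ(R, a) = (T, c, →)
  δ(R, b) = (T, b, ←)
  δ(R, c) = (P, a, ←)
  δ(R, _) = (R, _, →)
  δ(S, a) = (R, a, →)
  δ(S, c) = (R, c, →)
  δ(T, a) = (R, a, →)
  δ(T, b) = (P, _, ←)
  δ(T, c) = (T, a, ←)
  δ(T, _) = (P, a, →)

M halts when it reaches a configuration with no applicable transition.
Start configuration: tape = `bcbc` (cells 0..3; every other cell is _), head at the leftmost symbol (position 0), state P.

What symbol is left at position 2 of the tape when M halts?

a

state=P head=0 tape=_[b]cbc   (P,b)→(T,c,←)
state=T head=-1 tape=[_]ccbc   (T,_)→(P,a,→)
state=P head=0 tape=a[c]cbc   (P,c)→(P,c,→)
state=P head=1 tape=ac[c]bc   (P,c)→(P,c,→)
state=P head=2 tape=acc[b]c   (P,b)→(T,c,←)
state=T head=1 tape=ac[c]cc   (T,c)→(T,a,←)
state=T head=0 tape=a[c]acc   (T,c)→(T,a,←)
state=T head=-1 tape=[a]aacc   (T,a)→(R,a,→)
state=R head=0 tape=a[a]acc   (R,a)→(T,c,→)
state=T head=1 tape=ac[a]cc   (T,a)→(R,a,→)
state=R head=2 tape=aca[c]c   (R,c)→(P,a,←)
state=P head=1 tape=ac[a]ac   (P,a)→(Q,_,→)
state=Q head=2 tape=ac_[a]c
Cell 2 holds a when M halts.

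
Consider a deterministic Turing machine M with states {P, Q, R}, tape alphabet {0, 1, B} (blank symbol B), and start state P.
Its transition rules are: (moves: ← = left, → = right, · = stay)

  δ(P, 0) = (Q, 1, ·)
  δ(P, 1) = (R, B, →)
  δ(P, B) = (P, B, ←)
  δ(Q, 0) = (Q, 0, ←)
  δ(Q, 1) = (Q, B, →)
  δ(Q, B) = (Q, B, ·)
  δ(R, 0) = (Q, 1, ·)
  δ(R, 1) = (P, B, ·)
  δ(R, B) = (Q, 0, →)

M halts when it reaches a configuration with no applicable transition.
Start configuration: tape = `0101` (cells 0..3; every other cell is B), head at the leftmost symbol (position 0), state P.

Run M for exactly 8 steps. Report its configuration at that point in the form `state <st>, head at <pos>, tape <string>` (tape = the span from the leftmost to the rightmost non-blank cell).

state=P head=0 tape=[0]101   (P,0)→(Q,1,·)
state=Q head=0 tape=[1]101   (Q,1)→(Q,B,→)
state=Q head=1 tape=B[1]01   (Q,1)→(Q,B,→)
state=Q head=2 tape=BB[0]1   (Q,0)→(Q,0,←)
state=Q head=1 tape=B[B]01   (Q,B)→(Q,B,·)
state=Q head=1 tape=B[B]01   (Q,B)→(Q,B,·)
state=Q head=1 tape=B[B]01   (Q,B)→(Q,B,·)
state=Q head=1 tape=B[B]01   (Q,B)→(Q,B,·)
state=Q head=1 tape=B[B]01
After 8 steps: state Q, head at 1, tape 01.

state Q, head at 1, tape 01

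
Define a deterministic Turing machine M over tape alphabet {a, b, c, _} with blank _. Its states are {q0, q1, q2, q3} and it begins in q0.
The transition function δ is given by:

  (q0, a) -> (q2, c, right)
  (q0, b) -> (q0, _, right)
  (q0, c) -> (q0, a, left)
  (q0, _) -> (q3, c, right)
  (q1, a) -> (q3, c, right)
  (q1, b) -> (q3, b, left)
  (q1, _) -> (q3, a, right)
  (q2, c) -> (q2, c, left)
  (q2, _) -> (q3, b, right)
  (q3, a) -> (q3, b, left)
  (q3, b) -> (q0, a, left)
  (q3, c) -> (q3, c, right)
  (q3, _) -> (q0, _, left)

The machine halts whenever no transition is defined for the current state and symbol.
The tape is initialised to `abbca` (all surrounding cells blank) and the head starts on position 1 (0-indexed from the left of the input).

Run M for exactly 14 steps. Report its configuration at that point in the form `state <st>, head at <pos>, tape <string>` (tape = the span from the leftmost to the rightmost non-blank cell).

state=q0 head=1 tape=a[b]bca   (q0,b)→(q0,_,right)
state=q0 head=2 tape=a_[b]ca   (q0,b)→(q0,_,right)
state=q0 head=3 tape=a__[c]a   (q0,c)→(q0,a,left)
state=q0 head=2 tape=a_[_]aa   (q0,_)→(q3,c,right)
state=q3 head=3 tape=a_c[a]a   (q3,a)→(q3,b,left)
state=q3 head=2 tape=a_[c]ba   (q3,c)→(q3,c,right)
state=q3 head=3 tape=a_c[b]a   (q3,b)→(q0,a,left)
state=q0 head=2 tape=a_[c]aa   (q0,c)→(q0,a,left)
state=q0 head=1 tape=a[_]aaa   (q0,_)→(q3,c,right)
state=q3 head=2 tape=ac[a]aa   (q3,a)→(q3,b,left)
state=q3 head=1 tape=a[c]baa   (q3,c)→(q3,c,right)
state=q3 head=2 tape=ac[b]aa   (q3,b)→(q0,a,left)
state=q0 head=1 tape=a[c]aaa   (q0,c)→(q0,a,left)
state=q0 head=0 tape=[a]aaaa   (q0,a)→(q2,c,right)
state=q2 head=1 tape=c[a]aaa
After 14 steps: state q2, head at 1, tape caaaa.

state q2, head at 1, tape caaaa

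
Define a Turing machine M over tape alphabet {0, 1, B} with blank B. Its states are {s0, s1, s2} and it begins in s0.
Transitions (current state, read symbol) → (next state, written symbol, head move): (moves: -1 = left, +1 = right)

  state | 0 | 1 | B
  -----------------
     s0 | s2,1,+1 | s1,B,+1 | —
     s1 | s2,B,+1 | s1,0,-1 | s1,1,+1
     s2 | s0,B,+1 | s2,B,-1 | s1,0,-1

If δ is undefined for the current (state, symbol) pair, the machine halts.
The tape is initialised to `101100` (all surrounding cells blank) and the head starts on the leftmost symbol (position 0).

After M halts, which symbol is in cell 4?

1

s0 | B[1]01100B   read 1 → write B, move +1, go to s1
s1 | BB[0]1100B   read 0 → write B, move +1, go to s2
s2 | BBB[1]100B   read 1 → write B, move -1, go to s2
s2 | BB[B]B100B   read B → write 0, move -1, go to s1
s1 | B[B]0B100B   read B → write 1, move +1, go to s1
s1 | B1[0]B100B   read 0 → write B, move +1, go to s2
s2 | B1B[B]100B   read B → write 0, move -1, go to s1
s1 | B1[B]0100B   read B → write 1, move +1, go to s1
s1 | B11[0]100B   read 0 → write B, move +1, go to s2
s2 | B11B[1]00B   read 1 → write B, move -1, go to s2
s2 | B11[B]B00B   read B → write 0, move -1, go to s1
s1 | B1[1]0B00B   read 1 → write 0, move -1, go to s1
s1 | B[1]00B00B   read 1 → write 0, move -1, go to s1
s1 | [B]000B00B   read B → write 1, move +1, go to s1
s1 | 1[0]00B00B   read 0 → write B, move +1, go to s2
s2 | 1B[0]0B00B   read 0 → write B, move +1, go to s0
s0 | 1BB[0]B00B   read 0 → write 1, move +1, go to s2
s2 | 1BB1[B]00B   read B → write 0, move -1, go to s1
s1 | 1BB[1]000B   read 1 → write 0, move -1, go to s1
s1 | 1B[B]0000B   read B → write 1, move +1, go to s1
s1 | 1B1[0]000B   read 0 → write B, move +1, go to s2
s2 | 1B1B[0]00B   read 0 → write B, move +1, go to s0
s0 | 1B1BB[0]0B   read 0 → write 1, move +1, go to s2
s2 | 1B1BB1[0]B   read 0 → write B, move +1, go to s0
s0 | 1B1BB1B[B]
Cell 4 holds 1 when M halts.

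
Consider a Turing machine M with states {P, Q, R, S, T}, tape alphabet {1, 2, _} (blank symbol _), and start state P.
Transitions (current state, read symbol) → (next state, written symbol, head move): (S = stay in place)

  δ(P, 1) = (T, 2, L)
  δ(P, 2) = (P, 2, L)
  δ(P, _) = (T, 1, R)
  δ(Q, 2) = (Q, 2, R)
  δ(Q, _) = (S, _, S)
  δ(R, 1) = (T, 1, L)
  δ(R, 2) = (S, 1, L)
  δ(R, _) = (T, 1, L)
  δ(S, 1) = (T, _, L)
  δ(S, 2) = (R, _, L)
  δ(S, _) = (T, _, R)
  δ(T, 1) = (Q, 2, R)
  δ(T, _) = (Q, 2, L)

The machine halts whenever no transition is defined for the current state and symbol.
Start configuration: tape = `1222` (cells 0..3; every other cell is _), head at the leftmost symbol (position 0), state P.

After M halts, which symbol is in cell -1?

state=P head=0 tape=__[1]222   (P,1)→(T,2,L)
state=T head=-1 tape=_[_]2222   (T,_)→(Q,2,L)
state=Q head=-2 tape=[_]22222   (Q,_)→(S,_,S)
state=S head=-2 tape=[_]22222   (S,_)→(T,_,R)
state=T head=-1 tape=_[2]2222
Cell -1 holds 2 when M halts.

2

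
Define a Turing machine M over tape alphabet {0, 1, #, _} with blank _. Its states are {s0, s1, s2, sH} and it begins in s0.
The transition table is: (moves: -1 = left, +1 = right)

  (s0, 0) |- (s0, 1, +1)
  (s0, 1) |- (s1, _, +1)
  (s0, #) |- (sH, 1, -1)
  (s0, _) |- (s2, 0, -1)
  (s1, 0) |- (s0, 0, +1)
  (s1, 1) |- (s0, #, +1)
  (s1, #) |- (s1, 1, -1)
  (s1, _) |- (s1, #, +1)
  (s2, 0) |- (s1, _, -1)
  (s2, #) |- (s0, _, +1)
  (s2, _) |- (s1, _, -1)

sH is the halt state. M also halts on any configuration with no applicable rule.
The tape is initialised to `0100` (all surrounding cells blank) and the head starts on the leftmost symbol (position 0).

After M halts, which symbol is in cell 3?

1

state=s0 head=0 tape=[0]100_   (s0,0)→(s0,1,+1)
state=s0 head=1 tape=1[1]00_   (s0,1)→(s1,_,+1)
state=s1 head=2 tape=1_[0]0_   (s1,0)→(s0,0,+1)
state=s0 head=3 tape=1_0[0]_   (s0,0)→(s0,1,+1)
state=s0 head=4 tape=1_01[_]   (s0,_)→(s2,0,-1)
state=s2 head=3 tape=1_0[1]0
Cell 3 holds 1 when M halts.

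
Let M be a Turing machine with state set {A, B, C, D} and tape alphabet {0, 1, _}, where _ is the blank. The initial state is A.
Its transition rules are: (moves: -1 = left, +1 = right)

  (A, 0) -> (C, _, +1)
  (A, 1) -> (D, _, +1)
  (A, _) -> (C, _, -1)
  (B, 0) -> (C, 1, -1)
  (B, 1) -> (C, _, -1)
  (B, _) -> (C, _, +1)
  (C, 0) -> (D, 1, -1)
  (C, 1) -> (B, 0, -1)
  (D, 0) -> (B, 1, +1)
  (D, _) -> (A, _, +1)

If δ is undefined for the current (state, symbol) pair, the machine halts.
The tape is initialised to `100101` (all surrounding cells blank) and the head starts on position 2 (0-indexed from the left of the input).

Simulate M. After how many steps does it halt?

state=A head=2 tape=10[0]101_   (A,0)→(C,_,+1)
state=C head=3 tape=10_[1]01_   (C,1)→(B,0,-1)
state=B head=2 tape=10[_]001_   (B,_)→(C,_,+1)
state=C head=3 tape=10_[0]01_   (C,0)→(D,1,-1)
state=D head=2 tape=10[_]101_   (D,_)→(A,_,+1)
state=A head=3 tape=10_[1]01_   (A,1)→(D,_,+1)
state=D head=4 tape=10__[0]1_   (D,0)→(B,1,+1)
state=B head=5 tape=10__1[1]_   (B,1)→(C,_,-1)
state=C head=4 tape=10__[1]__   (C,1)→(B,0,-1)
state=B head=3 tape=10_[_]0__   (B,_)→(C,_,+1)
state=C head=4 tape=10__[0]__   (C,0)→(D,1,-1)
state=D head=3 tape=10_[_]1__   (D,_)→(A,_,+1)
state=A head=4 tape=10__[1]__   (A,1)→(D,_,+1)
state=D head=5 tape=10___[_]_   (D,_)→(A,_,+1)
state=A head=6 tape=10____[_]   (A,_)→(C,_,-1)
state=C head=5 tape=10___[_]_
M halts after 15 transitions.

15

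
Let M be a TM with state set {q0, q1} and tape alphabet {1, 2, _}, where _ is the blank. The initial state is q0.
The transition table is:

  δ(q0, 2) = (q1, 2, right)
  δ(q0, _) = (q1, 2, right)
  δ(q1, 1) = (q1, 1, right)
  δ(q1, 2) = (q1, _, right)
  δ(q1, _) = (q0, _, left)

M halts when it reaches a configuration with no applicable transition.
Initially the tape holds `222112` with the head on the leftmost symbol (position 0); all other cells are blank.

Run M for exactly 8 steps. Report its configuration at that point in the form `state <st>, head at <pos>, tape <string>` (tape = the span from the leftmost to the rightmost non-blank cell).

state q1, head at 6, tape 2__112

state=q0 head=0 tape=[2]22112_   (q0,2)→(q1,2,right)
state=q1 head=1 tape=2[2]2112_   (q1,2)→(q1,_,right)
state=q1 head=2 tape=2_[2]112_   (q1,2)→(q1,_,right)
state=q1 head=3 tape=2__[1]12_   (q1,1)→(q1,1,right)
state=q1 head=4 tape=2__1[1]2_   (q1,1)→(q1,1,right)
state=q1 head=5 tape=2__11[2]_   (q1,2)→(q1,_,right)
state=q1 head=6 tape=2__11_[_]   (q1,_)→(q0,_,left)
state=q0 head=5 tape=2__11[_]_   (q0,_)→(q1,2,right)
state=q1 head=6 tape=2__112[_]
After 8 steps: state q1, head at 6, tape 2__112.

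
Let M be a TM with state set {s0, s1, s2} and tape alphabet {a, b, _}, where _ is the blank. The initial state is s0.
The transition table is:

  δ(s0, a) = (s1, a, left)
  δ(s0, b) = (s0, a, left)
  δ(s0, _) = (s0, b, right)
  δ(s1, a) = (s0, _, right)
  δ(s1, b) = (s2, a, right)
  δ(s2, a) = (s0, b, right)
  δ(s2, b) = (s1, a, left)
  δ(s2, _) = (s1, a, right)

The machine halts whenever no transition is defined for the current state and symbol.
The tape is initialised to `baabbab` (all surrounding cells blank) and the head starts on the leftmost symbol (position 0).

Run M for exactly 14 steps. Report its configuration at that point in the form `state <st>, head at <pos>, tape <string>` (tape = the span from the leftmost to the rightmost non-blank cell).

s0 | _[b]aabbab   read b → write a, move left, go to s0
s0 | [_]aaabbab   read _ → write b, move right, go to s0
s0 | b[a]aabbab   read a → write a, move left, go to s1
s1 | [b]aaabbab   read b → write a, move right, go to s2
s2 | a[a]aabbab   read a → write b, move right, go to s0
s0 | ab[a]abbab   read a → write a, move left, go to s1
s1 | a[b]aabbab   read b → write a, move right, go to s2
s2 | aa[a]abbab   read a → write b, move right, go to s0
s0 | aab[a]bbab   read a → write a, move left, go to s1
s1 | aa[b]abbab   read b → write a, move right, go to s2
s2 | aaa[a]bbab   read a → write b, move right, go to s0
s0 | aaab[b]bab   read b → write a, move left, go to s0
s0 | aaa[b]abab   read b → write a, move left, go to s0
s0 | aa[a]aabab   read a → write a, move left, go to s1
s1 | a[a]aaabab
After 14 steps: state s1, head at 0, tape aaaaabab.

state s1, head at 0, tape aaaaabab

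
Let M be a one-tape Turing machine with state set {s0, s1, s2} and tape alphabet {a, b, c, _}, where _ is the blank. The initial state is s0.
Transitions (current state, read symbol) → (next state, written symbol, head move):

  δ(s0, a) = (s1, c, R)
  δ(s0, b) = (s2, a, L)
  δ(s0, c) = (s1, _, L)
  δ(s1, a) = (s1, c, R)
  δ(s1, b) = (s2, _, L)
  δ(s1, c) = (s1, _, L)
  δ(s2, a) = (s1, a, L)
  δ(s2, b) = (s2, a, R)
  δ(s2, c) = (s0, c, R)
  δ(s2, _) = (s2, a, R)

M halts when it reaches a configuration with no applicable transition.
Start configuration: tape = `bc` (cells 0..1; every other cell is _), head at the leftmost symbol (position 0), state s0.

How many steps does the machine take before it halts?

8

state=s0 head=0 tape=__[b]c   (s0,b)→(s2,a,L)
state=s2 head=-1 tape=_[_]ac   (s2,_)→(s2,a,R)
state=s2 head=0 tape=_a[a]c   (s2,a)→(s1,a,L)
state=s1 head=-1 tape=_[a]ac   (s1,a)→(s1,c,R)
state=s1 head=0 tape=_c[a]c   (s1,a)→(s1,c,R)
state=s1 head=1 tape=_cc[c]   (s1,c)→(s1,_,L)
state=s1 head=0 tape=_c[c]_   (s1,c)→(s1,_,L)
state=s1 head=-1 tape=_[c]__   (s1,c)→(s1,_,L)
state=s1 head=-2 tape=[_]___
M halts after 8 transitions.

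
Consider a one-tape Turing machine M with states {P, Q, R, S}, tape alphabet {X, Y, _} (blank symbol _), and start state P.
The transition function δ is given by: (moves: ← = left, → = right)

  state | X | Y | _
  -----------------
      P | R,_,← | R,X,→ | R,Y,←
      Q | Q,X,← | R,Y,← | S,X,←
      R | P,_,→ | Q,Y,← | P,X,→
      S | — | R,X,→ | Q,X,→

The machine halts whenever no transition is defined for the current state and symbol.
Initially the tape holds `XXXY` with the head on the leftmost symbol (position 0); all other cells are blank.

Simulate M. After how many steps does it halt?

P | _[X]XXY   read X → write _, move ←, go to R
R | [_]_XXY   read _ → write X, move →, go to P
P | X[_]XXY   read _ → write Y, move ←, go to R
R | [X]YXXY   read X → write _, move →, go to P
P | _[Y]XXY   read Y → write X, move →, go to R
R | _X[X]XY   read X → write _, move →, go to P
P | _X_[X]Y   read X → write _, move ←, go to R
R | _X[_]_Y   read _ → write X, move →, go to P
P | _XX[_]Y   read _ → write Y, move ←, go to R
R | _X[X]YY   read X → write _, move →, go to P
P | _X_[Y]Y   read Y → write X, move →, go to R
R | _X_X[Y]   read Y → write Y, move ←, go to Q
Q | _X_[X]Y   read X → write X, move ←, go to Q
Q | _X[_]XY   read _ → write X, move ←, go to S
S | _[X]XXY
M halts after 14 transitions.

14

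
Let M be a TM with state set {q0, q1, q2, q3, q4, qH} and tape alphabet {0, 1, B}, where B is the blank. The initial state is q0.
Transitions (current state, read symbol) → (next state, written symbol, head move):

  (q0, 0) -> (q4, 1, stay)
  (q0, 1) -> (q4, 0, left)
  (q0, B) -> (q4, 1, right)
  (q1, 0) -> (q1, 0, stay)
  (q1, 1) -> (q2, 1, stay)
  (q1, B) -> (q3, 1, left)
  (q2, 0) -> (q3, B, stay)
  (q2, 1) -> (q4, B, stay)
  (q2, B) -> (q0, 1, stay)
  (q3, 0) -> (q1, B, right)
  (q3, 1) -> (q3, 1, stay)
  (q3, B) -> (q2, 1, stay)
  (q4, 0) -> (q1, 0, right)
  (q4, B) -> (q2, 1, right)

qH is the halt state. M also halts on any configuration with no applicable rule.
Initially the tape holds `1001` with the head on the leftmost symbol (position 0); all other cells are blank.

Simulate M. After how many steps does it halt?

18

state=q0 head=0 tape=B[1]001B   (q0,1)→(q4,0,left)
state=q4 head=-1 tape=[B]0001B   (q4,B)→(q2,1,right)
state=q2 head=0 tape=1[0]001B   (q2,0)→(q3,B,stay)
state=q3 head=0 tape=1[B]001B   (q3,B)→(q2,1,stay)
state=q2 head=0 tape=1[1]001B   (q2,1)→(q4,B,stay)
state=q4 head=0 tape=1[B]001B   (q4,B)→(q2,1,right)
state=q2 head=1 tape=11[0]01B   (q2,0)→(q3,B,stay)
state=q3 head=1 tape=11[B]01B   (q3,B)→(q2,1,stay)
state=q2 head=1 tape=11[1]01B   (q2,1)→(q4,B,stay)
state=q4 head=1 tape=11[B]01B   (q4,B)→(q2,1,right)
state=q2 head=2 tape=111[0]1B   (q2,0)→(q3,B,stay)
state=q3 head=2 tape=111[B]1B   (q3,B)→(q2,1,stay)
state=q2 head=2 tape=111[1]1B   (q2,1)→(q4,B,stay)
state=q4 head=2 tape=111[B]1B   (q4,B)→(q2,1,right)
state=q2 head=3 tape=1111[1]B   (q2,1)→(q4,B,stay)
state=q4 head=3 tape=1111[B]B   (q4,B)→(q2,1,right)
state=q2 head=4 tape=11111[B]   (q2,B)→(q0,1,stay)
state=q0 head=4 tape=11111[1]   (q0,1)→(q4,0,left)
state=q4 head=3 tape=1111[1]0
M halts after 18 transitions.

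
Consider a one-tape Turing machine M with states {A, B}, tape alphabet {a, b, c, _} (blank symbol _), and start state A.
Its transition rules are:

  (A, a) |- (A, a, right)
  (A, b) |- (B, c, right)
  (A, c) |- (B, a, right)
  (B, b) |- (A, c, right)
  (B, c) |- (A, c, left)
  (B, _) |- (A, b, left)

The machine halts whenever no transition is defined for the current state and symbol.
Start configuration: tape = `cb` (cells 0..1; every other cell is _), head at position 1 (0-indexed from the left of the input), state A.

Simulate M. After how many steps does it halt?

4

state=A head=1 tape=c[b]__   (A,b)→(B,c,right)
state=B head=2 tape=cc[_]_   (B,_)→(A,b,left)
state=A head=1 tape=c[c]b_   (A,c)→(B,a,right)
state=B head=2 tape=ca[b]_   (B,b)→(A,c,right)
state=A head=3 tape=cac[_]
M halts after 4 transitions.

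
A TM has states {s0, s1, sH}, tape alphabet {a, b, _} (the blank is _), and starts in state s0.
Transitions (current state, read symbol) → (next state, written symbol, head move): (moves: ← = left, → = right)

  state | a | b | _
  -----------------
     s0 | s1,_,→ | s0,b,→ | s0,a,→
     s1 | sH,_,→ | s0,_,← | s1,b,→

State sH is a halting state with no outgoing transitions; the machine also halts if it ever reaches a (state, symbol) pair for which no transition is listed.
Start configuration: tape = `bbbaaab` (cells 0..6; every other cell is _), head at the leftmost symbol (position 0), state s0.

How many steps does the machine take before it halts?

5

s0 | [b]bbaaab   read b → write b, move →, go to s0
s0 | b[b]baaab   read b → write b, move →, go to s0
s0 | bb[b]aaab   read b → write b, move →, go to s0
s0 | bbb[a]aab   read a → write _, move →, go to s1
s1 | bbb_[a]ab   read a → write _, move →, go to sH
sH | bbb__[a]b
M halts after 5 transitions.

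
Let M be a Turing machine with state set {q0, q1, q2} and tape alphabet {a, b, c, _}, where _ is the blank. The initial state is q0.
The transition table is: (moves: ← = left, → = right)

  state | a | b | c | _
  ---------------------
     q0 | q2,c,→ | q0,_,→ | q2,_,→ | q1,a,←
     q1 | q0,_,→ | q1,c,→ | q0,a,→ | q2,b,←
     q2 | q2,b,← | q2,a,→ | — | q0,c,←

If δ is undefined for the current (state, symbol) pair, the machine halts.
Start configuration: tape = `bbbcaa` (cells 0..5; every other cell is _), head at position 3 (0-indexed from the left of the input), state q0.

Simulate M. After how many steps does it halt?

17

state=q0 head=3 tape=bbb[c]aa_   (q0,c)→(q2,_,→)
state=q2 head=4 tape=bbb_[a]a_   (q2,a)→(q2,b,←)
state=q2 head=3 tape=bbb[_]ba_   (q2,_)→(q0,c,←)
state=q0 head=2 tape=bb[b]cba_   (q0,b)→(q0,_,→)
state=q0 head=3 tape=bb_[c]ba_   (q0,c)→(q2,_,→)
state=q2 head=4 tape=bb__[b]a_   (q2,b)→(q2,a,→)
state=q2 head=5 tape=bb__a[a]_   (q2,a)→(q2,b,←)
state=q2 head=4 tape=bb__[a]b_   (q2,a)→(q2,b,←)
state=q2 head=3 tape=bb_[_]bb_   (q2,_)→(q0,c,←)
state=q0 head=2 tape=bb[_]cbb_   (q0,_)→(q1,a,←)
state=q1 head=1 tape=b[b]acbb_   (q1,b)→(q1,c,→)
state=q1 head=2 tape=bc[a]cbb_   (q1,a)→(q0,_,→)
state=q0 head=3 tape=bc_[c]bb_   (q0,c)→(q2,_,→)
state=q2 head=4 tape=bc__[b]b_   (q2,b)→(q2,a,→)
state=q2 head=5 tape=bc__a[b]_   (q2,b)→(q2,a,→)
state=q2 head=6 tape=bc__aa[_]   (q2,_)→(q0,c,←)
state=q0 head=5 tape=bc__a[a]c   (q0,a)→(q2,c,→)
state=q2 head=6 tape=bc__ac[c]
M halts after 17 transitions.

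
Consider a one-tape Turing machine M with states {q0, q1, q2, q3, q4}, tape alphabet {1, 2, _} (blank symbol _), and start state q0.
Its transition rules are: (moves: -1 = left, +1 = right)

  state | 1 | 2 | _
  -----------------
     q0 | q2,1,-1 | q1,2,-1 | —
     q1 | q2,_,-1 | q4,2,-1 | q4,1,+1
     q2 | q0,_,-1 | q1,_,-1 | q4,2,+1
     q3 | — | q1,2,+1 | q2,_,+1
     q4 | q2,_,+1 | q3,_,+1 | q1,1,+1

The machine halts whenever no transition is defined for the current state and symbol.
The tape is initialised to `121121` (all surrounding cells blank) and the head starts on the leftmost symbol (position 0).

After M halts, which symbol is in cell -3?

2

q0 | ___[1]21121   read 1 → write 1, move -1, go to q2
q2 | __[_]121121   read _ → write 2, move +1, go to q4
q4 | __2[1]21121   read 1 → write _, move +1, go to q2
q2 | __2_[2]1121   read 2 → write _, move -1, go to q1
q1 | __2[_]_1121   read _ → write 1, move +1, go to q4
q4 | __21[_]1121   read _ → write 1, move +1, go to q1
q1 | __211[1]121   read 1 → write _, move -1, go to q2
q2 | __21[1]_121   read 1 → write _, move -1, go to q0
q0 | __2[1]__121   read 1 → write 1, move -1, go to q2
q2 | __[2]1__121   read 2 → write _, move -1, go to q1
q1 | _[_]_1__121   read _ → write 1, move +1, go to q4
q4 | _1[_]1__121   read _ → write 1, move +1, go to q1
q1 | _11[1]__121   read 1 → write _, move -1, go to q2
q2 | _1[1]___121   read 1 → write _, move -1, go to q0
q0 | _[1]____121   read 1 → write 1, move -1, go to q2
q2 | [_]1____121   read _ → write 2, move +1, go to q4
q4 | 2[1]____121   read 1 → write _, move +1, go to q2
q2 | 2_[_]___121   read _ → write 2, move +1, go to q4
q4 | 2_2[_]__121   read _ → write 1, move +1, go to q1
q1 | 2_21[_]_121   read _ → write 1, move +1, go to q4
q4 | 2_211[_]121   read _ → write 1, move +1, go to q1
q1 | 2_2111[1]21   read 1 → write _, move -1, go to q2
q2 | 2_211[1]_21   read 1 → write _, move -1, go to q0
q0 | 2_21[1]__21   read 1 → write 1, move -1, go to q2
q2 | 2_2[1]1__21   read 1 → write _, move -1, go to q0
q0 | 2_[2]_1__21   read 2 → write 2, move -1, go to q1
q1 | 2[_]2_1__21   read _ → write 1, move +1, go to q4
q4 | 21[2]_1__21   read 2 → write _, move +1, go to q3
q3 | 21_[_]1__21   read _ → write _, move +1, go to q2
q2 | 21__[1]__21   read 1 → write _, move -1, go to q0
q0 | 21_[_]___21
Cell -3 holds 2 when M halts.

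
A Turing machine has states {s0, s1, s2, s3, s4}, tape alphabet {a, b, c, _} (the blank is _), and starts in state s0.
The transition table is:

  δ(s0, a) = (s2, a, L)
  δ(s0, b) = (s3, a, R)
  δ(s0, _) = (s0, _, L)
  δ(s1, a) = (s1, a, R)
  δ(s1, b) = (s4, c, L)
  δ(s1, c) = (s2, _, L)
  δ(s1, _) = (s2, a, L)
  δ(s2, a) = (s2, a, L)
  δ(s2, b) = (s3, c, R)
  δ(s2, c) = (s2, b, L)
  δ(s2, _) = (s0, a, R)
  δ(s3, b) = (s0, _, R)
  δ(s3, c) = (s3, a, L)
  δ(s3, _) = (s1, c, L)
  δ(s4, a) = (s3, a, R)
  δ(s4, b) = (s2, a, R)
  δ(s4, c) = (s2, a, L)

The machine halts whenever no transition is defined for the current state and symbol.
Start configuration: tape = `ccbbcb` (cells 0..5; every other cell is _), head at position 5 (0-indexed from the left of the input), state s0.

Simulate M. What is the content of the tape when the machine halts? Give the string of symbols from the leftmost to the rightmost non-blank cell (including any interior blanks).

aa_aaaa

s0 | _ccbbc[b]_   read b → write a, move R, go to s3
s3 | _ccbbca[_]   read _ → write c, move L, go to s1
s1 | _ccbbc[a]c   read a → write a, move R, go to s1
s1 | _ccbbca[c]   read c → write _, move L, go to s2
s2 | _ccbbc[a]_   read a → write a, move L, go to s2
s2 | _ccbb[c]a_   read c → write b, move L, go to s2
s2 | _ccb[b]ba_   read b → write c, move R, go to s3
s3 | _ccbc[b]a_   read b → write _, move R, go to s0
s0 | _ccbc_[a]_   read a → write a, move L, go to s2
s2 | _ccbc[_]a_   read _ → write a, move R, go to s0
s0 | _ccbca[a]_   read a → write a, move L, go to s2
s2 | _ccbc[a]a_   read a → write a, move L, go to s2
s2 | _ccb[c]aa_   read c → write b, move L, go to s2
s2 | _cc[b]baa_   read b → write c, move R, go to s3
s3 | _ccc[b]aa_   read b → write _, move R, go to s0
s0 | _ccc_[a]a_   read a → write a, move L, go to s2
s2 | _ccc[_]aa_   read _ → write a, move R, go to s0
s0 | _ccca[a]a_   read a → write a, move L, go to s2
s2 | _ccc[a]aa_   read a → write a, move L, go to s2
s2 | _cc[c]aaa_   read c → write b, move L, go to s2
s2 | _c[c]baaa_   read c → write b, move L, go to s2
s2 | _[c]bbaaa_   read c → write b, move L, go to s2
s2 | [_]bbbaaa_   read _ → write a, move R, go to s0
s0 | a[b]bbaaa_   read b → write a, move R, go to s3
s3 | aa[b]baaa_   read b → write _, move R, go to s0
s0 | aa_[b]aaa_   read b → write a, move R, go to s3
s3 | aa_a[a]aa_
The non-blank tape span at halt is aa_aaaa.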